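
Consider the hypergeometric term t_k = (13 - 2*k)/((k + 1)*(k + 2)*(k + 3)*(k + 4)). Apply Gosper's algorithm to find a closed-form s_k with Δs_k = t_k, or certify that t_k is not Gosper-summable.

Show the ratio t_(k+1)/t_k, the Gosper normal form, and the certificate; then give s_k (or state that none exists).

s_k = k*(2*k**2 + 12*k + 25)/(3*(k + 1)*(k + 2)*(k + 3))

The ratio is (k + 1)*(2*k - 11)/((k + 5)*(2*k - 13)).
A = k + 1, B = k + 5, C = k - 13/2.
Solve (k + 1)·f(k+1) − (k + 4)·f(k) = k - 13/2.
deg f ≤ 3 (via 1,1,1).
Solving with deg f ≤ 3: f(k) = -k*(2*k**2 + 12*k + 25)/6.
So s_k = (B(k−1)f/C)·t_k = (-k*(k + 4)*(2*k**2 + 12*k + 25)/(3*(2*k - 13)))·t_k = k*(2*k**2 + 12*k + 25)/(3*(k + 1)*(k + 2)*(k + 3)).
s_(k+1) − s_k = (13 - 2*k)/(k**4 + 10*k**3 + 35*k**2 + 50*k + 24) = t_k.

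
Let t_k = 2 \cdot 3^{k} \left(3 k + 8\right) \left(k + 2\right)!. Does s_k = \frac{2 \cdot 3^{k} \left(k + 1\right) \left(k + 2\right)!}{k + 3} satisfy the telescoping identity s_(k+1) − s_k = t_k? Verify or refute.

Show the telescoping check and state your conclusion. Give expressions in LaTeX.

Invalid: residual - \frac{4 \cdot 3^{k} \left(3 k^{2} + 17 k + 23\right) \left(k + 2\right)!}{\left(k + 3\right) \left(k + 4\right)} ≠ 0.

s_(k+1) = 6*3**k*(k + 2)*factorial(k + 3)/(k + 4)
s_(k+1) − s_k = 2*3**k*(3*k**3 + 23*k**2 + 58*k + 50)*factorial(k + 2)/((k + 3)*(k + 4))
(s_(k+1) − s_k) − t_k = -4*3**k*(3*k**2 + 17*k + 23)*factorial(k + 2)/((k + 3)*(k + 4))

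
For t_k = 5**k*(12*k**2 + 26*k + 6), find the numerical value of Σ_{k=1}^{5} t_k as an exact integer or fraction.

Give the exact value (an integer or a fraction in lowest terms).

Step 1: r(k) = 5*(6*k**2 + 25*k + 22)/(6*k**2 + 13*k + 3).
Gosper form: A/B · C(k+1)/C(k) with A=5, B=1, C=k**2 + 13*k/6 + 1/2.
Set up (5)·f(k+1) − (1)·f(k) − (k**2 + 13*k/6 + 1/2) = 0.
d = 2 from the (0,0,2) case.
Solve for f: f(k) = (3*k**2 - k - 1)/12 (degree 2 ≤ 2).
R(k) = B(k−1)·f(k)/C(k) = (3*k**2 - k - 1)/(2*(6*k**2 + 13*k + 3)); s_k = R·t_k = 5**k*(3*k**2 - k - 1).
s_(k+1) − s_k = 5**k*(12*k**2 + 26*k + 6) = t_k.
Σ_(k=1)^(5) t_k = s_(6) − s_(1) = 1578125 − (5) = 1578120.

Σ = 1578120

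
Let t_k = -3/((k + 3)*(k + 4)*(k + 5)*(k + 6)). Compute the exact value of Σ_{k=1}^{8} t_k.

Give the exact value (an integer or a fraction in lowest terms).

The ratio is (k + 3)/(k + 7).
So A=k + 3 and B=k + 7, with C=1.
Key eq: (k + 3)·f(k+1) = (k + 6)·f(k) + (1).
From deg A=1, deg B=1, deg C=0: d=3.
Coefficient equations give f(k) = k*(k**2 + 12*k + 47)/180.
R(k) = B(k−1)·f(k)/C(k) = k*(k + 6)*(k**2 + 12*k + 47)/180; s_k = R·t_k = k*(-k**2 - 12*k - 47)/(60*(k + 3)*(k + 4)*(k + 5)).
Verify: -3/(k**4 + 18*k**3 + 119*k**2 + 342*k + 360) matches t_k.
Sum = s_(9) − s_(1); s_(9) = -59/3640, s_(1) = -1/120 ⇒ -43/5460.

Σ = -43/5460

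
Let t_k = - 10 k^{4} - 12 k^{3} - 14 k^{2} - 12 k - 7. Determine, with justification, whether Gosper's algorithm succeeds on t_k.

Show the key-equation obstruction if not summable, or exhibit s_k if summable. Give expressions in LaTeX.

Yes. s_k = k \left(- 2 k^{4} + 2 k^{3} - 2 k^{2} - 2 k - 3\right).

Step 1: r(k) = (10*k**4 + 52*k**3 + 110*k**2 + 116*k + 55)/(10*k**4 + 12*k**3 + 14*k**2 + 12*k + 7).
So A=1 and B=1, with C=k**4 + 6*k**3/5 + 7*k**2/5 + 6*k/5 + 7/10.
Solve (1)·f(k+1) − (1)·f(k) = k**4 + 6*k**3/5 + 7*k**2/5 + 6*k/5 + 7/10.
deg f ≤ 5 (via 0,0,4).
A polynomial solution: f(k) = k*(2*k**4 - 2*k**3 + 2*k**2 + 2*k + 3)/10.
So s_k = (B(k−1)f/C)·t_k = (k*(2*k**4 - 2*k**3 + 2*k**2 + 2*k + 3)/(10*k**4 + 12*k**3 + 14*k**2 + 12*k + 7))·t_k = k*(-2*k**4 + 2*k**3 - 2*k**2 - 2*k - 3).
Check: Δs_k = -10*k**4 - 12*k**3 - 14*k**2 - 12*k - 7. ✓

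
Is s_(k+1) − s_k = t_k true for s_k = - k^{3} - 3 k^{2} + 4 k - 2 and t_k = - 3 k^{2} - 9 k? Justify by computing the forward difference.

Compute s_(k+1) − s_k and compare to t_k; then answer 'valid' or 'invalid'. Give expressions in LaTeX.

s_(k+1) = -k**3 - 6*k**2 - 5*k - 2
s_(k+1) − s_k = 3*k*(-k - 3)
(s_(k+1) − s_k) − t_k = 0

Valid — Δs_k = t_k.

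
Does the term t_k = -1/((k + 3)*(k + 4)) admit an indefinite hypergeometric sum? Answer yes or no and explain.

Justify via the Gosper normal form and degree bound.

r(k) = (k + 3)/(k + 5) after simplifying.
So A=k + 3 and B=k + 5, with C=1.
Set up (k + 3)·f(k+1) − (k + 4)·f(k) − (1) = 0.
d = 1 from the (1,1,0) case.
Solve for f: f(k) = k/3 (degree 1 ≤ 1).
Then R = B(k−1)f/C = k*(k + 4)/3, so s_k = R(k)·t_k = -k/(3*k + 9).
Check: Δs_k = -1/(k**2 + 7*k + 12). ✓

Yes. s_k = -k/(3*k + 9).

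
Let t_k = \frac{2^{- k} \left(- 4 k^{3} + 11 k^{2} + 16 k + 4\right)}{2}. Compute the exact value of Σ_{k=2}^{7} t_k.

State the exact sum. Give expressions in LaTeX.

Ratio r(k) = (4*k**3 + k**2 - 26*k - 27)/(2*(4*k**3 - 11*k**2 - 16*k - 4)).
So A=1/2 and B=1, with C=k**3 - 11*k**2/4 - 4*k - 1.
Solve (1/2)·f(k+1) − (1)·f(k) = k**3 - 11*k**2/4 - 4*k - 1.
deg f ≤ 3 (via 0,0,3).
Solve for f: f(k) = -(4*k**3 + k**2 - 2*k - 1)/2 (degree 3 ≤ 3).
So s_k = (B(k−1)f/C)·t_k = (-2*(4*k**3 + k**2 - 2*k - 1)/(4*k**3 - 11*k**2 - 16*k - 4))·t_k = (4*k**3 + k**2 - 2*k - 1)/2**k.
Verify: (-4*k**3 + 11*k**2 + 16*k + 4)/(2*2**k) matches t_k.
Sum = s_(8) − s_(2); s_(8) = 2095/256, s_(2) = 31/4 ⇒ 111/256.

Σ = 111/256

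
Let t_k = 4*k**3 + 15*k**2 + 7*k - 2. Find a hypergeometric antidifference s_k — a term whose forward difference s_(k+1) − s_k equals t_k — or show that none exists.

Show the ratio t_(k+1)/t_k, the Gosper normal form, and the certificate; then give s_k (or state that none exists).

t_(k+1)/t_k = (4*k**3 + 27*k**2 + 49*k + 24)/(4*k**3 + 15*k**2 + 7*k - 2).
Gosper form: A/B · C(k+1)/C(k) with A=1, B=1, C=k**3 + 15*k**2/4 + 7*k/4 - 1/2.
Key eq: (1)·f(k+1) = (1)·f(k) + (k**3 + 15*k**2/4 + 7*k/4 - 1/2).
Bound: deg f ≤ 4.
A polynomial solution: f(k) = k*(k**3 + 3*k**2 - 3*k - 3)/4.
Then R = B(k−1)f/C = k*(k**3 + 3*k**2 - 3*k - 3)/(4*k**3 + 15*k**2 + 7*k - 2), so s_k = R(k)·t_k = k*(k**3 + 3*k**2 - 3*k - 3).
Check: Δs_k = 4*k**3 + 15*k**2 + 7*k - 2. ✓

s_k = k*(k**3 + 3*k**2 - 3*k - 3)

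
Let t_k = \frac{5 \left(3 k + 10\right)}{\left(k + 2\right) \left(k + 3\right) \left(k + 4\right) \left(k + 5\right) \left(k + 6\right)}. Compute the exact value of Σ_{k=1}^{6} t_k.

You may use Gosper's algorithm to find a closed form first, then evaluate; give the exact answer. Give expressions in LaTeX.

Σ = 61/1188

Step 1: r(k) = (k + 2)*(3*k + 13)/((k + 7)*(3*k + 10)).
A = k + 2, B = k + 7, C = k + 10/3.
Key eq: (k + 2)·f(k+1) = (k + 6)·f(k) + (k + 10/3).
Bound: deg f ≤ 4.
Match coefficients ⇒ f(k) = k*(k + 3)*(k**2 + 11*k + 38)/120.
Certificate R = B(k−1)f/C = k*(k + 3)*(k + 6)*(k**2 + 11*k + 38)/(40*(3*k + 10)) gives s_k = k*(k**2 + 11*k + 38)/(8*(k**3 + 11*k**2 + 38*k + 40)).
s_(k+1) − s_k = 5*(3*k + 10)/(k**5 + 20*k**4 + 155*k**3 + 580*k**2 + 1044*k + 720) = t_k.
Evaluate s at k=7 and k=1: 287/2376 and 5/72; difference 61/1188.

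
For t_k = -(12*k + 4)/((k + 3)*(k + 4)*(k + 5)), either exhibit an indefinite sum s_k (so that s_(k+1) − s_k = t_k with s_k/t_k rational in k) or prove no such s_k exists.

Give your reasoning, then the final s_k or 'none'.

s_k = -k*(5*k - 1)/(3*(k + 3)*(k + 4))

t_(k+1)/t_k = (k + 3)*(3*k + 4)/((k + 6)*(3*k + 1)).
So A=k + 3 and B=k + 6, with C=k + 1/3.
Key eq: (k + 3)·f(k+1) = (k + 5)·f(k) + (k + 1/3).
deg f ≤ 2 (via 1,1,1).
Coefficient equations give f(k) = k*(5*k - 1)/36.
R(k) = B(k−1)·f(k)/C(k) = k*(k + 5)*(5*k - 1)/(12*(3*k + 1)); s_k = R·t_k = -k*(5*k - 1)/(3*(k + 3)*(k + 4)).
Check: Δs_k = 4*(-3*k - 1)/(k**3 + 12*k**2 + 47*k + 60). ✓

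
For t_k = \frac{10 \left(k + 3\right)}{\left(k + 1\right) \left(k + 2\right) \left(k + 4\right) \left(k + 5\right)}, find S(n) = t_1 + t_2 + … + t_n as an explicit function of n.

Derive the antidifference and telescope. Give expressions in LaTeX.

S(n) = \frac{n \left(n + 7\right)}{2 \left(n^{2} + 7 n + 10\right)}

The ratio is (k + 1)*(k + 4)**2/((k + 3)**2*(k + 6)).
A = k + 1, B = k + 6, C = k**2 + 6*k + 9.
f must satisfy (k + 1)·f(k+1) − (k + 5)·f(k) = k**2 + 6*k + 9.
Degrees (1,1,2) ⇒ d ≤ 4.
Coefficient equations give f(k) = k*(k + 2)*(k + 3)*(k + 5)/8.
Then R = B(k−1)f/C = k*(k + 2)*(k + 5)**2/(8*(k + 3)), so s_k = R(k)·t_k = 5*k*(k + 5)/(4*(k**2 + 5*k + 4)).
s_(k+1) − s_k = 10*(k + 3)/(k**4 + 12*k**3 + 49*k**2 + 78*k + 40) = t_k.
Σ_(k=1)^n t_k = s_(n+1) − s_(1) = (5*(n**2 + 7*n + 6)/(4*(n**2 + 7*n + 10))) − (3/4), i.e. n*(n + 7)/(2*(n**2 + 7*n + 10)).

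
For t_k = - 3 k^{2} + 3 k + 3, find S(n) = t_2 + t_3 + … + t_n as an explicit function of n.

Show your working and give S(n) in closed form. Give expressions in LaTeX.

Compute t_(k+1)/t_k: get (k**2 + k - 1)/(k**2 - k - 1).
Normal form (A,B,C) = (1, 1, k**2 - k - 1).
Need (1)·f(k+1) − (1)·f(k) = k**2 - k - 1.
From deg A=0, deg B=0, deg C=2: d=3.
Solve for f: f(k) = k*(k**2 - 3*k - 1)/3 (degree 3 ≤ 3).
Then R = B(k−1)f/C = k*(k**2 - 3*k - 1)/(3*(k**2 - k - 1)), so s_k = R(k)·t_k = k*(-k**2 + 3*k + 1).
Verify: -3*k**2 + 3*k + 3 matches t_k.
s_(n+1) = -n**3 + 4*n + 3 and s_(2) = 6, so S(n) = -n**3 + 4*n - 3.

S(n) = - n^{3} + 4 n - 3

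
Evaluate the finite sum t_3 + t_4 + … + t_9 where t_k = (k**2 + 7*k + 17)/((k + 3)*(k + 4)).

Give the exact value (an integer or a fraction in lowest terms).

r(k) = (k + 3)*(7*k + (k + 1)**2 + 24)/((k + 5)*(k**2 + 7*k + 17)) after simplifying.
Factor: A=k + 3; B=k + 5; C=k**2 + 7*k + 17.
Set up (k + 3)·f(k+1) − (k + 4)·f(k) − (k**2 + 7*k + 17) = 0.
Bound: deg f ≤ 2.
Solve for f: f(k) = k*(3*k + 14)/3 (degree 2 ≤ 2).
So s_k = (B(k−1)f/C)·t_k = (k*(k + 4)*(3*k + 14)/(3*(k**2 + 7*k + 17)))·t_k = k*(3*k + 14)/(3*(k + 3)).
Check: Δs_k = (k**2 + 7*k + 17)/(k**2 + 7*k + 12). ✓
Sum = s_(10) − s_(3); s_(10) = 440/39, s_(3) = 23/6 ⇒ 581/78.

Σ = 581/78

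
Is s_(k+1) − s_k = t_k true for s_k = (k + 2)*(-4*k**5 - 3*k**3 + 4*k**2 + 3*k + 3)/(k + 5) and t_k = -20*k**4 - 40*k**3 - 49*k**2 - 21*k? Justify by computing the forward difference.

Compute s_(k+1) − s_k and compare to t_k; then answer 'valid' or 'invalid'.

Invalid: residual 3*(16*k**5 + 140*k**4 + 246*k**3 + 270*k**2 + 108*k + 3)/(k**2 + 11*k + 30) ≠ 0.

s_(k+1) = (k + 3)*(3*k - 4*(k + 1)**5 - 3*(k + 1)**3 + 4*(k + 1)**2 + 6)/(k + 6)
s_(k+1) − s_k = (-20*k**6 - 212*k**5 - 669*k**4 - 1022*k**3 - 891*k**2 - 306*k + 9)/(k**2 + 11*k + 30)
(s_(k+1) − s_k) − t_k = 3*(16*k**5 + 140*k**4 + 246*k**3 + 270*k**2 + 108*k + 3)/(k**2 + 11*k + 30)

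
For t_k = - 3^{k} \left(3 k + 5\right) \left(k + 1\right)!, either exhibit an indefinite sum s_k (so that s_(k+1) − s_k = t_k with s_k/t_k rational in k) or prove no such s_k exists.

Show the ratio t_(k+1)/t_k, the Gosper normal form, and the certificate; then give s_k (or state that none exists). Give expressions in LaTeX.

s_k = - 3^{k} \left(k + 1\right)!

Step 1: r(k) = 3*(k + 2)*(3*k + 8)/(3*k + 5).
Take A(k)=3*k + 6, B(k)=1, C(k)=k + 5/3.
Need (3*k + 6)·f(k+1) − (1)·f(k) = k + 5/3.
Bound: deg f ≤ 0.
Coefficient equations give f(k) = 1/3.
Get s_k = R·t_k = -3**k*factorial(k + 1) with R(k) = B(k−1)f(k)/C(k) = 1/(3*k + 5).
Verify: -3**k*(3*k + 5)*factorial(k + 1) matches t_k.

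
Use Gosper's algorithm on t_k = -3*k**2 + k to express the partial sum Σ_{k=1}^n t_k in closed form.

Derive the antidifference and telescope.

S(n) = n**2*(-n - 1)

The ratio is (-k + 3*(k + 1)**2 - 1)/(k*(3*k - 1)).
So A=1 and B=1, with C=k**2 - k/3.
Key eq: (1)·f(k+1) = (1)·f(k) + (k**2 - k/3).
deg f ≤ 3 (via 0,0,2).
Match coefficients ⇒ f(k) = k*(k - 1)**2/3.
So s_k = (B(k−1)f/C)·t_k = ((k - 1)**2/(3*k - 1))·t_k = k*(-k**2 + 2*k - 1).
Check: Δs_k = k*(1 - 3*k). ✓
Σ_(k=1)^n t_k = s_(n+1) − s_(1) = (n**2*(-n - 1)) − (0), i.e. n**2*(-n - 1).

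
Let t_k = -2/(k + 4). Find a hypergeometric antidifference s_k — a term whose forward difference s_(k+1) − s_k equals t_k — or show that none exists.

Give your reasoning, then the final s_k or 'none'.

Step 1: r(k) = (k + 4)/(k + 5).
Gosper form: A/B · C(k+1)/C(k) with A=k + 4, B=k + 5, C=1.
Set up (k + 4)·f(k+1) − (k + 4)·f(k) − (1) = 0.
d = 0 from the (1,1,0) case.
Generic f = c0 gives residual -1; -1 = 0 cannot hold, so t_k is not Gosper-summable.

none (Gosper's algorithm certifies no s_k)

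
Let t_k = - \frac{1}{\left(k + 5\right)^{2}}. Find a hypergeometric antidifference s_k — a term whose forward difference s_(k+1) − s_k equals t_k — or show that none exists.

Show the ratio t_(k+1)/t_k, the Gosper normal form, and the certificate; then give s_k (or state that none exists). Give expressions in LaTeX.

The ratio is (k + 5)**2/(k + 6)**2.
Take A(k)=k**2 + 10*k + 25, B(k)=k**2 + 12*k + 36, C(k)=1.
Key eq: (k**2 + 10*k + 25)·f(k+1) = (k**2 + 10*k + 25)·f(k) + (1).
d = 0 from the (2,2,0) case.
f = c0 ⇒ A·f(k+1) − B(k−1)·f(k) − C = -1. The system {-1 = 0} is inconsistent; no antidifference.

no hypergeometric antidifference exists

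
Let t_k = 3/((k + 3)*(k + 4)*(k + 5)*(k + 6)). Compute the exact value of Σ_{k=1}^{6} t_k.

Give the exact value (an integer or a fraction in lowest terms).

Σ = 1/132

r(k) = (k + 3)/(k + 7) after simplifying.
A = k + 3, B = k + 7, C = 1.
Need (k + 3)·f(k+1) − (k + 6)·f(k) = 1.
deg f ≤ 3 (via 1,1,0).
A polynomial solution: f(k) = k*(k**2 + 12*k + 47)/180.
R(k) = B(k−1)·f(k)/C(k) = k*(k + 6)*(k**2 + 12*k + 47)/180; s_k = R·t_k = k*(k**2 + 12*k + 47)/(60*(k + 3)*(k + 4)*(k + 5)).
s_(k+1) − s_k = 3/(k**4 + 18*k**3 + 119*k**2 + 342*k + 360) = t_k.
Evaluate s at k=7 and k=1: 7/440 and 1/120; difference 1/132.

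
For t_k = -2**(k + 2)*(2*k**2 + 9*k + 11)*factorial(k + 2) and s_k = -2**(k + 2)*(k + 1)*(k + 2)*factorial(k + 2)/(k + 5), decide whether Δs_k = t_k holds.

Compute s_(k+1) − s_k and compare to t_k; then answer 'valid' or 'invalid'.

Invalid: residual 12*2**k*(2*k**3 + 19*k**2 + 55*k + 54)*factorial(k + 2)/((k + 5)*(k + 6)) ≠ 0.

s_(k+1) = -2**(k + 3)*(k + 2)*(k + 3)*factorial(k + 3)/(k + 6)
s_(k+1) − s_k = -2**(k + 2)*(k + 2)*(2*k**3 + 21*k**2 + 71*k + 84)*factorial(k + 2)/((k + 5)*(k + 6))
(s_(k+1) − s_k) − t_k = 12*2**k*(2*k**3 + 19*k**2 + 55*k + 54)*factorial(k + 2)/((k + 5)*(k + 6))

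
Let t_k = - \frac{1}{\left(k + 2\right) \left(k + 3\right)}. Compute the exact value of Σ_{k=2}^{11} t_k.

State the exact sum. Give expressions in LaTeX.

Σ = -5/28

t_(k+1)/t_k = (k + 2)/(k + 4).
Normal form (A,B,C) = (k + 2, k + 4, 1).
f must satisfy (k + 2)·f(k+1) − (k + 3)·f(k) = 1.
Degrees (1,1,0) ⇒ d ≤ 1.
Solving with deg f ≤ 1: f(k) = k/2.
Get s_k = R·t_k = -k/(2*k + 4) with R(k) = B(k−1)f(k)/C(k) = k*(k + 3)/2.
Verify: -1/(k**2 + 5*k + 6) matches t_k.
Telescoping: Σ = s_(12) − s_(2) = -3/7 − (-1/4) = -5/28.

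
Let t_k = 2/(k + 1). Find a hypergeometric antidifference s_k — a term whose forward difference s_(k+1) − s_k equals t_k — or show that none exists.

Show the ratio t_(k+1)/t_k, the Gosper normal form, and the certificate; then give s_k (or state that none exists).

Step 1: r(k) = (k + 1)/(k + 2).
A = k + 1, B = k + 2, C = 1.
f must satisfy (k + 1)·f(k+1) − (k + 1)·f(k) = 1.
Bound: deg f ≤ 0.
Put f(k) = c0: A·f(k+1) − B(k−1)·f(k) − C = -1; need -1 = 0 — inconsistent ⇒ no f, not summable.

none (Gosper's algorithm certifies no s_k)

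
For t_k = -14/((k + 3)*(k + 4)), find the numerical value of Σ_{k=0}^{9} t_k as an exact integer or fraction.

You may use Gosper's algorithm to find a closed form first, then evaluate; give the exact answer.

r(k) = (k + 3)/(k + 5) after simplifying.
Normal form (A,B,C) = (k + 3, k + 5, 1).
f must satisfy (k + 3)·f(k+1) − (k + 4)·f(k) = 1.
deg f ≤ 1 (via 1,1,0).
Solving with deg f ≤ 1: f(k) = k/3.
Certificate R = B(k−1)f/C = k*(k + 4)/3 gives s_k = -14*k/(3*k + 9).
Verify: -14/(k**2 + 7*k + 12) matches t_k.
Evaluate s at k=10 and k=0: -140/39 and 0; difference -140/39.

Σ = -140/39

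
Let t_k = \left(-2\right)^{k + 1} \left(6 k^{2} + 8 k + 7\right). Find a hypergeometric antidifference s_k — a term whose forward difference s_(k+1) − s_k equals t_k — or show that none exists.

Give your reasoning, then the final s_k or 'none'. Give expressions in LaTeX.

The ratio is 2*(-6*k**2 - 20*k - 21)/(6*k**2 + 8*k + 7).
A = -2, B = 1, C = k**2 + 4*k/3 + 7/6.
f must satisfy (-2)·f(k+1) − (1)·f(k) = k**2 + 4*k/3 + 7/6.
d = 2 from the (0,0,2) case.
Coefficient equations give f(k) = -(2*k**2 + 1)/6.
Certificate R = B(k−1)f/C = -(2*k**2 + 1)/(6*k**2 + 8*k + 7) gives s_k = 2*(-2)**k*(2*k**2 + 1).
Δs = (-2)**(k + 1)*(6*k**2 + 8*k + 7), as required.

s_k = 2 \left(-2\right)^{k} \left(2 k^{2} + 1\right)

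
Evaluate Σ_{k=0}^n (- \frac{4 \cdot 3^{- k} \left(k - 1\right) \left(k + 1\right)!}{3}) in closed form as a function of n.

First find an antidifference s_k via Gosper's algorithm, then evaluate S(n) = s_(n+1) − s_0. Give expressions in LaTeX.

r(k) = k*(k + 2)/(3*(k - 1)) after simplifying.
A = k/3 + 2/3, B = 1, C = k - 1.
Solve (k/3 + 2/3)·f(k+1) − (1)·f(k) = k - 1.
From deg A=1, deg B=0, deg C=1: d=0.
Coefficient equations give f(k) = 3.
Certificate R = B(k−1)f/C = 3/(k - 1) gives s_k = -4*factorial(k + 1)/3**k.
Check: Δs_k = -4*(k - 1)*factorial(k + 1)/(3*3**k). ✓
s_(n+1) = -4*3**(-n - 1)*factorial(n + 2) and s_(0) = -4, so S(n) = 4 - 4*factorial(n + 2)/(3*3**n).

S(n) = 4 - \frac{4 \cdot 3^{- n} \left(n + 2\right)!}{3}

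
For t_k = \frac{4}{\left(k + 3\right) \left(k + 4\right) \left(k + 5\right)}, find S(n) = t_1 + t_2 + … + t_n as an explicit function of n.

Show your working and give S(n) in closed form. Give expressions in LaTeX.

t_(k+1)/t_k = (k + 3)/(k + 6).
Gosper form: A/B · C(k+1)/C(k) with A=k + 3, B=k + 6, C=1.
Set up (k + 3)·f(k+1) − (k + 5)·f(k) − (1) = 0.
d = 2 from the (1,1,0) case.
Coefficient equations give f(k) = k*(k + 7)/24.
Then R = B(k−1)f/C = k*(k + 5)*(k + 7)/24, so s_k = R(k)·t_k = k*(k + 7)/(6*(k + 3)*(k + 4)).
Check: Δs_k = 4/(k**3 + 12*k**2 + 47*k + 60). ✓
s_(n+1) = (n**2 + 9*n + 8)/(6*(n**2 + 9*n + 20)) and s_(1) = 1/15, so S(n) = n*(n + 9)/(10*(n**2 + 9*n + 20)).

S(n) = \frac{n \left(n + 9\right)}{10 \left(n^{2} + 9 n + 20\right)}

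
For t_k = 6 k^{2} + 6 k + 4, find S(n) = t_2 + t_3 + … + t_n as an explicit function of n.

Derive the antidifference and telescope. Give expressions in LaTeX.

t_(k+1)/t_k = (3*k**2 + 9*k + 8)/(3*k**2 + 3*k + 2).
Take A(k)=1, B(k)=1, C(k)=k**2 + k + 2/3.
f must satisfy (1)·f(k+1) − (1)·f(k) = k**2 + k + 2/3.
d = 3 from the (0,0,2) case.
Match coefficients ⇒ f(k) = k*(k**2 + 1)/3.
Get s_k = R·t_k = 2*k*(k**2 + 1) with R(k) = B(k−1)f(k)/C(k) = k*(k**2 + 1)/(3*k**2 + 3*k + 2).
Verify: 6*k**2 + 6*k + 4 matches t_k.
Telescope: S(n) = s_(n+1) − s_(2) = 2*n**3 + 6*n**2 + 8*n + 4 − (20) = 2*n**3 + 6*n**2 + 8*n - 16.

S(n) = 2 n^{3} + 6 n^{2} + 8 n - 16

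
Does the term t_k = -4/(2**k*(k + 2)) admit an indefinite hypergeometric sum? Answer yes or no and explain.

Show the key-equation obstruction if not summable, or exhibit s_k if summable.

r(k) = (k + 2)/(2*(k + 3)) after simplifying.
Take A(k)=k/2 + 1, B(k)=k + 3, C(k)=1.
Solve (k/2 + 1)·f(k+1) − (k + 2)·f(k) = 1.
Bound: deg f ≤ -1.
d = -1 < 0 ⇒ no nonzero polynomial f; not summable.

No — key equation has no polynomial f.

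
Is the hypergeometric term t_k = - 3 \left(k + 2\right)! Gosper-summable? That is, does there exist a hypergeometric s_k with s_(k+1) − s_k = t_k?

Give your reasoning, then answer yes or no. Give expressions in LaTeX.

No; the degree bound rules out any f.

The ratio is k + 3.
Gosper form: A/B · C(k+1)/C(k) with A=k + 3, B=1, C=1.
Solve (k + 3)·f(k+1) − (1)·f(k) = 1.
Degrees (1,0,0) ⇒ d ≤ -1.
deg f ≤ -1 is impossible — no certificate.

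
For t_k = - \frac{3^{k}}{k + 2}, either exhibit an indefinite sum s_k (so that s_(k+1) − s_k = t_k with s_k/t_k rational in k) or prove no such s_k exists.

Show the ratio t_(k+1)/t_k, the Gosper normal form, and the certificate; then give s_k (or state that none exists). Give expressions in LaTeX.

t_(k+1)/t_k = 3*(k + 2)/(k + 3).
Factor: A=3*k + 6; B=k + 3; C=1.
Key eq: (3*k + 6)·f(k+1) = (k + 2)·f(k) + (1).
deg f ≤ -1 (via 1,1,0).
Negative degree bound (-1): no f exists, t_k not Gosper-summable.

no hypergeometric antidifference exists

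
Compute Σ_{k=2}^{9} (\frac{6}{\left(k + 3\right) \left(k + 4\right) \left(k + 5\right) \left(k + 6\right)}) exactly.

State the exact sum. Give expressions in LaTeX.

Ratio r(k) = (k + 3)/(k + 7).
So A=k + 3 and B=k + 7, with C=1.
Solve (k + 3)·f(k+1) − (k + 6)·f(k) = 1.
From deg A=1, deg B=1, deg C=0: d=3.
Solve for f: f(k) = k*(k**2 + 12*k + 47)/180 (degree 3 ≤ 3).
R(k) = B(k−1)·f(k)/C(k) = k*(k + 6)*(k**2 + 12*k + 47)/180; s_k = R·t_k = k*(k**2 + 12*k + 47)/(30*(k + 3)*(k + 4)*(k + 5)).
Check: Δs_k = 6/(k**4 + 18*k**3 + 119*k**2 + 342*k + 360). ✓
Telescoping: Σ = s_(10) − s_(2) = 89/2730 − (1/42) = 4/455.

Σ = 4/455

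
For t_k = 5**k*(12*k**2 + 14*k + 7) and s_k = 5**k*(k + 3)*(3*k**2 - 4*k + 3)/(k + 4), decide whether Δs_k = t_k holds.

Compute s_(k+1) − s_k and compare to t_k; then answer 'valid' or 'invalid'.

s_(k+1) = 5**(k + 1)*(3*k**3 + 14*k**2 + 10*k + 8)/(k + 5)
s_(k+1) − s_k = 5**k*(12*k**4 + 110*k**3 + 314*k**2 + 276*k + 115)/(k**2 + 9*k + 20)
(s_(k+1) − s_k) − t_k = 5**k*(-12*k**3 - 59*k**2 - 67*k - 25)/(k**2 + 9*k + 20)

Invalid: residual 5**k*(-12*k**3 - 59*k**2 - 67*k - 25)/(k**2 + 9*k + 20) ≠ 0.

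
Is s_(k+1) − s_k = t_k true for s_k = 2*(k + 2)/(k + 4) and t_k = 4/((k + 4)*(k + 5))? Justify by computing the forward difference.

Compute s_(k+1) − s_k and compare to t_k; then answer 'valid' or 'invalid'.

s_(k+1) = 2*(k + 3)/(k + 5)
s_(k+1) − s_k = 4/(k**2 + 9*k + 20)
(s_(k+1) − s_k) − t_k = 0

valid; difference matches t_k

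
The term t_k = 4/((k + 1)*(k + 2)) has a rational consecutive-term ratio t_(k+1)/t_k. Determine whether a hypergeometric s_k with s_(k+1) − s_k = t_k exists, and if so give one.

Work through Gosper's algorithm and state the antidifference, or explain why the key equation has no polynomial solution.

r(k) = (k + 1)/(k + 3) after simplifying.
Factor: A=k + 1; B=k + 3; C=1.
Need (k + 1)·f(k+1) − (k + 2)·f(k) = 1.
From deg A=1, deg B=1, deg C=0: d=1.
Match coefficients ⇒ f(k) = k.
So s_k = (B(k−1)f/C)·t_k = (k*(k + 2))·t_k = 4*k/(k + 1).
Δs = 4/(k**2 + 3*k + 2), as required.

s_k = 4*k/(k + 1)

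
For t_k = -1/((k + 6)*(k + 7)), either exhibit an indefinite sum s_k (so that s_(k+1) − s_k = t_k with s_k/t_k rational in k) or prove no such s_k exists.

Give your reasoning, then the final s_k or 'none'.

s_k = -k/(6*k + 36)

r(k) = (k + 6)/(k + 8) after simplifying.
Take A(k)=k + 6, B(k)=k + 8, C(k)=1.
Need (k + 6)·f(k+1) − (k + 7)·f(k) = 1.
Bound: deg f ≤ 1.
A polynomial solution: f(k) = k/6.
R(k) = B(k−1)·f(k)/C(k) = k*(k + 7)/6; s_k = R·t_k = -k/(6*k + 36).
Δs = -1/(k**2 + 13*k + 42), as required.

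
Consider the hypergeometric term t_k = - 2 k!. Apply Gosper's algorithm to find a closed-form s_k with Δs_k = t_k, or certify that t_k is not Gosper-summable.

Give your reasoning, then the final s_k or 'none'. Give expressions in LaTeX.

not Gosper-summable; s_k does not exist

t_(k+1)/t_k = k + 1.
Gosper form: A/B · C(k+1)/C(k) with A=k + 1, B=1, C=1.
Key eq: (k + 1)·f(k+1) = (1)·f(k) + (1).
From deg A=1, deg B=0, deg C=0: d=-1.
d = -1 < 0 ⇒ no nonzero polynomial f; not summable.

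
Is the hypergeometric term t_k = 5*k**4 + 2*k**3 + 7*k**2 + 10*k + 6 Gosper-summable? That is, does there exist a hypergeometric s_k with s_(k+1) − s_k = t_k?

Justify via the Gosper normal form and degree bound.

Yes. s_k = k*(k**4 - 2*k**3 + 3*k**2 + 2*k + 2).

Compute t_(k+1)/t_k: get (5*k**4 + 22*k**3 + 43*k**2 + 50*k + 30)/(5*k**4 + 2*k**3 + 7*k**2 + 10*k + 6).
Factor: A=1; B=1; C=k**4 + 2*k**3/5 + 7*k**2/5 + 2*k + 6/5.
Set up (1)·f(k+1) − (1)·f(k) − (k**4 + 2*k**3/5 + 7*k**2/5 + 2*k + 6/5) = 0.
From deg A=0, deg B=0, deg C=4: d=5.
Solve for f: f(k) = k*(k**4 - 2*k**3 + 3*k**2 + 2*k + 2)/5 (degree 5 ≤ 5).
So s_k = (B(k−1)f/C)·t_k = (k*(k**4 - 2*k**3 + 3*k**2 + 2*k + 2)/(5*k**4 + 2*k**3 + 7*k**2 + 10*k + 6))·t_k = k*(k**4 - 2*k**3 + 3*k**2 + 2*k + 2).
Check: Δs_k = 5*k**4 + 2*k**3 + 7*k**2 + 10*k + 6. ✓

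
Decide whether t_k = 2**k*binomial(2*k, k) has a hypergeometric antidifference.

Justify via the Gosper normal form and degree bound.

No — key equation has no polynomial f.

Step 1: r(k) = 4*(2*k + 1)/(k + 1).
Factor: A=8*k + 4; B=k + 1; C=1.
Need (8*k + 4)·f(k+1) − (k)·f(k) = 1.
d = -1 from the (1,1,0) case.
d = -1 < 0 ⇒ no nonzero polynomial f; not summable.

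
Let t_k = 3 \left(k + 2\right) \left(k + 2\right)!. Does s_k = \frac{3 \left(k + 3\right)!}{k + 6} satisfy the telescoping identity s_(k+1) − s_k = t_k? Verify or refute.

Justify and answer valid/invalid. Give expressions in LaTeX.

Invalid: residual - \frac{9 \left(k^{2} + 8 k + 11\right) \left(k + 2\right)!}{\left(k + 6\right) \left(k + 7\right)} ≠ 0.

s_(k+1) = 3*factorial(k + 4)/(k + 7)
s_(k+1) − s_k = 3*(k**2 + 9*k + 17)*factorial(k + 3)/((k + 6)*(k + 7))
(s_(k+1) − s_k) − t_k = -9*(k**2 + 8*k + 11)*factorial(k + 2)/((k + 6)*(k + 7))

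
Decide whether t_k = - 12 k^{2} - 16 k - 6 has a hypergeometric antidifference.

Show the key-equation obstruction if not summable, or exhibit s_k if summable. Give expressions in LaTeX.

Step 1: r(k) = (6*k**2 + 20*k + 17)/(6*k**2 + 8*k + 3).
Gosper form: A/B · C(k+1)/C(k) with A=1, B=1, C=k**2 + 4*k/3 + 1/2.
Need (1)·f(k+1) − (1)·f(k) = k**2 + 4*k/3 + 1/2.
Degrees (0,0,2) ⇒ d ≤ 3.
Match coefficients ⇒ f(k) = k**2*(2*k + 1)/6.
Certificate R = B(k−1)f/C = k**2*(2*k + 1)/(6*k**2 + 8*k + 3) gives s_k = k**2*(-4*k - 2).
Check: Δs_k = -12*k**2 - 16*k - 6. ✓

Yes. s_k = k^{2} \left(- 4 k - 2\right).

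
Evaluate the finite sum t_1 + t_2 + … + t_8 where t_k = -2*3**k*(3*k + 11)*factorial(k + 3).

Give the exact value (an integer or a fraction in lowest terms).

Ratio r(k) = 3*(k + 4)*(3*k + 14)/(3*k + 11).
Normal form (A,B,C) = (3*k + 12, 1, k + 11/3).
f must satisfy (3*k + 12)·f(k+1) − (1)·f(k) = k + 11/3.
From deg A=1, deg B=0, deg C=1: d=0.
A polynomial solution: f(k) = 1/3.
So s_k = (B(k−1)f/C)·t_k = (1/(3*k + 11))·t_k = -2*3**k*factorial(k + 3).
Verify: -2*3**k*(3*k + 11)*factorial(k + 3) matches t_k.
Σ_(k=1)^(8) t_k = s_(9) − s_(1) = -18856376985600 − (-144) = -18856376985456.

Σ = -18856376985456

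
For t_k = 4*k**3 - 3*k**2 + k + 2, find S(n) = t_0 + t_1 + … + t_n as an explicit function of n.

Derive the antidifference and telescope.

t_(k+1)/t_k = (4*k**3 + 9*k**2 + 7*k + 4)/(4*k**3 - 3*k**2 + k + 2).
So A=1 and B=1, with C=k**3 - 3*k**2/4 + k/4 + 1/2.
Solve (1)·f(k+1) − (1)·f(k) = k**3 - 3*k**2/4 + k/4 + 1/2.
deg f ≤ 4 (via 0,0,3).
Match coefficients ⇒ f(k) = k*(k**3 - 3*k**2 + 3*k + 1)/4.
So s_k = (B(k−1)f/C)·t_k = (k*(k**3 - 3*k**2 + 3*k + 1)/(4*k**3 - 3*k**2 + k + 2))·t_k = k*(k**3 - 3*k**2 + 3*k + 1).
s_(k+1) − s_k = 4*k**3 - 3*k**2 + k + 2 = t_k.
s_(n+1) = n**4 + n**3 + 2*n + 2 and s_(0) = 0, so S(n) = n**4 + n**3 + 2*n + 2.

S(n) = n**4 + n**3 + 2*n + 2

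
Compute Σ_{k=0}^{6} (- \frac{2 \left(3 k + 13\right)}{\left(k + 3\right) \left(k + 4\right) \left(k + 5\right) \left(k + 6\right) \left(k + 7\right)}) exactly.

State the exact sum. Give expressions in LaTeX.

Σ = -49/2340

Compute t_(k+1)/t_k: get (k + 3)*(3*k + 16)/((k + 8)*(3*k + 13)).
Gosper form: A/B · C(k+1)/C(k) with A=k + 3, B=k + 8, C=k + 13/3.
Set up (k + 3)·f(k+1) − (k + 7)·f(k) − (k + 13/3) = 0.
d = 4 from the (1,1,1) case.
Match coefficients ⇒ f(k) = k*(k + 4)*(k**2 + 14*k + 63)/270.
Then R = B(k−1)f/C = k*(k + 4)*(k + 7)*(k**2 + 14*k + 63)/(90*(3*k + 13)), so s_k = R(k)·t_k = k*(-k**2 - 14*k - 63)/(45*(k**3 + 14*k**2 + 63*k + 90)).
Verify: 2*(-3*k - 13)/(k**5 + 25*k**4 + 245*k**3 + 1175*k**2 + 2754*k + 2520) matches t_k.
Evaluate s at k=7 and k=0: -49/2340 and 0; difference -49/2340.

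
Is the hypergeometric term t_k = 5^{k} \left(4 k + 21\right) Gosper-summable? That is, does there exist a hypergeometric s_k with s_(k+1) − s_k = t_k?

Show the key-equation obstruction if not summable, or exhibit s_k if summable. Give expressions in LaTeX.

r(k) = 5*(4*k + 25)/(4*k + 21) after simplifying.
Gosper form: A/B · C(k+1)/C(k) with A=5, B=1, C=k + 21/4.
Set up (5)·f(k+1) − (1)·f(k) − (k + 21/4) = 0.
Degrees (0,0,1) ⇒ d ≤ 1.
Match coefficients ⇒ f(k) = (k + 4)/4.
R(k) = B(k−1)·f(k)/C(k) = (k + 4)/(4*k + 21); s_k = R·t_k = 5**k*(k + 4).
s_(k+1) − s_k = 5**k*(4*k + 21) = t_k.

Yes. s_k = 5^{k} \left(k + 4\right).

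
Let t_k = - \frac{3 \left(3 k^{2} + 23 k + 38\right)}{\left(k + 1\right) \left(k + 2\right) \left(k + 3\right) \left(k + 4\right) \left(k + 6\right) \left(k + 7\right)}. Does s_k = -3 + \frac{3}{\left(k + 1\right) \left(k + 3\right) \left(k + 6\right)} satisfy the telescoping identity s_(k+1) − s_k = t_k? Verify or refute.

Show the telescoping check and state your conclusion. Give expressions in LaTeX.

Valid: the claim telescopes to t_k.

s_(k+1) = -3 + 3/((k + 2)*(k + 4)*(k + 7))
s_(k+1) − s_k = 3/((k + 2)*(k + 4)*(k + 7)) - 3/((k + 1)*(k + 3)*(k + 6))
(s_(k+1) − s_k) − t_k = 0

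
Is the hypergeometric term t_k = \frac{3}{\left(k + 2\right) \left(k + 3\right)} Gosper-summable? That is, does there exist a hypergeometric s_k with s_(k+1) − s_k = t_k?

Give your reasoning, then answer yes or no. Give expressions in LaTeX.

Compute t_(k+1)/t_k: get (k + 2)/(k + 4).
So A=k + 2 and B=k + 4, with C=1.
Key eq: (k + 2)·f(k+1) = (k + 3)·f(k) + (1).
From deg A=1, deg B=1, deg C=0: d=1.
A polynomial solution: f(k) = k/2.
Certificate R = B(k−1)f/C = k*(k + 3)/2 gives s_k = 3*k/(2*(k + 2)).
Verify: 3/(k**2 + 5*k + 6) matches t_k.

Yes. s_k = \frac{3 k}{2 \left(k + 2\right)}.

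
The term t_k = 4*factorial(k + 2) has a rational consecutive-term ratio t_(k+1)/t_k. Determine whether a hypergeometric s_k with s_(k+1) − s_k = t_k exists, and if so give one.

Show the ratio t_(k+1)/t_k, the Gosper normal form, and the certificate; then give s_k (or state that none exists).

none — t_k is not Gosper-summable

t_(k+1)/t_k = k + 3.
Gosper form: A/B · C(k+1)/C(k) with A=k + 3, B=1, C=1.
Need (k + 3)·f(k+1) − (1)·f(k) = 1.
From deg A=1, deg B=0, deg C=0: d=-1.
Negative degree bound (-1): no f exists, t_k not Gosper-summable.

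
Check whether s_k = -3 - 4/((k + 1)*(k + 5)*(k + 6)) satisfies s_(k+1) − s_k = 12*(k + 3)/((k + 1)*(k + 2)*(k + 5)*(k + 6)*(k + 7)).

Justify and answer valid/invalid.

Valid — Δs_k = t_k.

s_(k+1) = -3 - 4/((k + 2)*(k + 6)*(k + 7))
s_(k+1) − s_k = 12*(k + 3)/(k**5 + 21*k**4 + 163*k**3 + 567*k**2 + 844*k + 420)
(s_(k+1) − s_k) − t_k = 0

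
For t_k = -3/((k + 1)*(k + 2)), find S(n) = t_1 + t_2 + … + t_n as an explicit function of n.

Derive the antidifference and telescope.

t_(k+1)/t_k = (k + 1)/(k + 3).
Factor: A=k + 1; B=k + 3; C=1.
f must satisfy (k + 1)·f(k+1) − (k + 2)·f(k) = 1.
deg f ≤ 1 (via 1,1,0).
Match coefficients ⇒ f(k) = k.
R(k) = B(k−1)·f(k)/C(k) = k*(k + 2); s_k = R·t_k = -3*k/(k + 1).
s_(k+1) − s_k = -3/(k**2 + 3*k + 2) = t_k.
Σ_(k=1)^n t_k = s_(n+1) − s_(1) = (3*(-n - 1)/(n + 2)) − (-3/2), i.e. -3*n/(2*n + 4).

S(n) = -3*n/(2*n + 4)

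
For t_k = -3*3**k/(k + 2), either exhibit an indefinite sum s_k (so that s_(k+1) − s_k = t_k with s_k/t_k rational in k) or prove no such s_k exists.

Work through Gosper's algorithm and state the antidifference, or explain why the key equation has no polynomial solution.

Step 1: r(k) = 3*(k + 2)/(k + 3).
Take A(k)=3*k + 6, B(k)=k + 3, C(k)=1.
Key eq: (3*k + 6)·f(k+1) = (k + 2)·f(k) + (1).
Bound: deg f ≤ -1.
Negative degree bound (-1): no f exists, t_k not Gosper-summable.

none — t_k is not Gosper-summable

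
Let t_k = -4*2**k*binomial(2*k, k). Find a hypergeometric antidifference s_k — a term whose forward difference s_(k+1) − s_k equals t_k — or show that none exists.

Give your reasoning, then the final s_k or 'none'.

not Gosper-summable; s_k does not exist

t_(k+1)/t_k = 4*(2*k + 1)/(k + 1).
A = 8*k + 4, B = k + 1, C = 1.
Set up (8*k + 4)·f(k+1) − (k)·f(k) − (1) = 0.
deg f ≤ -1 (via 1,1,0).
d = -1 < 0 ⇒ no nonzero polynomial f; not summable.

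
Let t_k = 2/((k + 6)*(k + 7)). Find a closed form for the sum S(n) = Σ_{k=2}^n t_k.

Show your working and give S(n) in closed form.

The ratio is (k + 6)/(k + 8).
A = k + 6, B = k + 8, C = 1.
Solve (k + 6)·f(k+1) − (k + 7)·f(k) = 1.
From deg A=1, deg B=1, deg C=0: d=1.
Solving with deg f ≤ 1: f(k) = k/6.
Get s_k = R·t_k = k/(3*(k + 6)) with R(k) = B(k−1)f(k)/C(k) = k*(k + 7)/6.
s_(k+1) − s_k = 2/(k**2 + 13*k + 42) = t_k.
Σ_(k=2)^n t_k = s_(n+1) − s_(2) = ((n + 1)/(3*(n + 7))) − (1/12), i.e. (n - 1)/(4*(n + 7)).

S(n) = (n - 1)/(4*(n + 7))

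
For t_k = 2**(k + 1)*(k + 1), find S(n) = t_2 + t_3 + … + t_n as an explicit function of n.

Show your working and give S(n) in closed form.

Ratio r(k) = 2*(k + 2)/(k + 1).
Normal form (A,B,C) = (2, 1, k + 1).
Need (2)·f(k+1) − (1)·f(k) = k + 1.
Bound: deg f ≤ 1.
A polynomial solution: f(k) = k - 1.
Get s_k = R·t_k = 2**(k + 1)*(k - 1) with R(k) = B(k−1)f(k)/C(k) = (k - 1)/(k + 1).
Check: Δs_k = 2**(k + 1)*(k + 1). ✓
Σ_(k=2)^n t_k = s_(n+1) − s_(2) = (2**(n + 2)*n) − (8), i.e. 4*2**n*n - 8.

S(n) = 4*2**n*n - 8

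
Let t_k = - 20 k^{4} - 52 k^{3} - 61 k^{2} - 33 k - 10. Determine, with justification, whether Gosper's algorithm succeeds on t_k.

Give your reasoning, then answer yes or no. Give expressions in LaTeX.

Yes. s_k = k \left(- 4 k^{4} - 3 k^{3} - k^{2} + k - 3\right).

t_(k+1)/t_k = (20*k**4 + 132*k**3 + 337*k**2 + 391*k + 176)/(20*k**4 + 52*k**3 + 61*k**2 + 33*k + 10).
Factor: A=1; B=1; C=k**4 + 13*k**3/5 + 61*k**2/20 + 33*k/20 + 1/2.
Solve (1)·f(k+1) − (1)·f(k) = k**4 + 13*k**3/5 + 61*k**2/20 + 33*k/20 + 1/2.
Degrees (0,0,4) ⇒ d ≤ 5.
Coefficient equations give f(k) = k*(4*k**4 + 3*k**3 + k**2 - k + 3)/20.
R(k) = B(k−1)·f(k)/C(k) = k*(4*k**4 + 3*k**3 + k**2 - k + 3)/(20*k**4 + 52*k**3 + 61*k**2 + 33*k + 10); s_k = R·t_k = k*(-4*k**4 - 3*k**3 - k**2 + k - 3).
Verify: -20*k**4 - 52*k**3 - 61*k**2 - 33*k - 10 matches t_k.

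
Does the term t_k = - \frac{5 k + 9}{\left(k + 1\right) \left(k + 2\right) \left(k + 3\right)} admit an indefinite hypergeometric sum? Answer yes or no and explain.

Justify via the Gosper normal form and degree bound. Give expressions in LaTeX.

Yes. s_k = \frac{k \left(- 7 k - 11\right)}{2 \left(k + 1\right) \left(k + 2\right)}.

Compute t_(k+1)/t_k: get (k + 1)*(5*k + 14)/((k + 4)*(5*k + 9)).
Normal form (A,B,C) = (k + 1, k + 4, k + 9/5).
Key eq: (k + 1)·f(k+1) = (k + 3)·f(k) + (k + 9/5).
From deg A=1, deg B=1, deg C=1: d=2.
Coefficient equations give f(k) = k*(7*k + 11)/10.
R(k) = B(k−1)·f(k)/C(k) = k*(k + 3)*(7*k + 11)/(2*(5*k + 9)); s_k = R·t_k = k*(-7*k - 11)/(2*(k + 1)*(k + 2)).
Verify: (-5*k - 9)/(k**3 + 6*k**2 + 11*k + 6) matches t_k.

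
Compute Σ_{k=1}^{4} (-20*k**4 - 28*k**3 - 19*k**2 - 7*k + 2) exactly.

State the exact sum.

The ratio is (20*k**4 + 108*k**3 + 223*k**2 + 209*k + 72)/(20*k**4 + 28*k**3 + 19*k**2 + 7*k - 2).
A = 1, B = 1, C = k**4 + 7*k**3/5 + 19*k**2/20 + 7*k/20 - 1/10.
Key eq: (1)·f(k+1) = (1)·f(k) + (k**4 + 7*k**3/5 + 19*k**2/20 + 7*k/20 - 1/10).
deg f ≤ 5 (via 0,0,4).
Solving with deg f ≤ 5: f(k) = k*(4*k**4 - 3*k**3 - k**2 + k - 3)/20.
Certificate R = B(k−1)f/C = k*(4*k**4 - 3*k**3 - k**2 + k - 3)/(20*k**4 + 28*k**3 + 19*k**2 + 7*k - 2) gives s_k = k*(-4*k**4 + 3*k**3 + k**2 - k + 3).
s_(k+1) − s_k = -20*k**4 - 28*k**3 - 19*k**2 - 7*k + 2 = t_k.
Evaluate s at k=5 and k=1: -10510 and 2; difference -10512.

Σ = -10512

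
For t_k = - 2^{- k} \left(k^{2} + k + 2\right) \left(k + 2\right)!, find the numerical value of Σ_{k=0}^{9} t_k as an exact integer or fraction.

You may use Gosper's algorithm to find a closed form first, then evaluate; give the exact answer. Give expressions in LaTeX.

Compute t_(k+1)/t_k: get (k + 3)*(k + (k + 1)**2 + 3)/(2*(k**2 + k + 2)).
Factor: A=k/2 + 3/2; B=1; C=k**2 + k + 2.
Key eq: (k/2 + 3/2)·f(k+1) = (1)·f(k) + (k**2 + k + 2).
deg f ≤ 1 (via 1,0,2).
Solving with deg f ≤ 1: f(k) = 2*(k - 1).
Get s_k = R·t_k = -2**(1 - k)*(k - 1)*factorial(k + 2) with R(k) = B(k−1)f(k)/C(k) = 2*(k - 1)/(k**2 + k + 2).
Verify: -(k**2 + k + 2)*factorial(k + 2)/2**k matches t_k.
Evaluate s at k=10 and k=0: -8419950 and 4; difference -8419954.

Σ = -8419954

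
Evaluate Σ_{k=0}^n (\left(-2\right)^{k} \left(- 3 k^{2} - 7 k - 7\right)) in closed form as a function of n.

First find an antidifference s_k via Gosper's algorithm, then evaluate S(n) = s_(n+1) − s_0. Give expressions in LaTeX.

S(n) = - 2 \left(-2\right)^{n} n^{2} - 6 \left(-2\right)^{n} n - 6 \left(-2\right)^{n} - 1

Compute t_(k+1)/t_k: get 2*(-3*k**2 - 13*k - 17)/(3*k**2 + 7*k + 7).
Normal form (A,B,C) = (-2, 1, k**2 + 7*k/3 + 7/3).
Need (-2)·f(k+1) − (1)·f(k) = k**2 + 7*k/3 + 7/3.
deg f ≤ 2 (via 0,0,2).
Coefficient equations give f(k) = -(k**2 + k + 1)/3.
Certificate R = B(k−1)f/C = -(k**2 + k + 1)/(3*k**2 + 7*k + 7) gives s_k = (-2)**k*(k**2 + k + 1).
s_(k+1) − s_k = (-2)**k*(-3*k**2 - 7*k - 7) = t_k.
Σ_(k=0)^n t_k = s_(n+1) − s_(0) = ((-2)**(n + 1)*(n**2 + 3*n + 3)) − (1), i.e. -2*(-2)**n*n**2 - 6*(-2)**n*n - 6*(-2)**n - 1.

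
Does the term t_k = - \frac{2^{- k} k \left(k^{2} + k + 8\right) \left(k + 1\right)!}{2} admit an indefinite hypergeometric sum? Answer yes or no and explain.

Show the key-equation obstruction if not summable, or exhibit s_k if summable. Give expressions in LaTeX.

t_(k+1)/t_k = (k + 1)*(k + 2)*(k + (k + 1)**2 + 9)/(2*k*(k**2 + k + 8)).
A = k/2 + 1, B = 1, C = k**3 + k**2 + 8*k.
Need (k/2 + 1)·f(k+1) − (1)·f(k) = k**3 + k**2 + 8*k.
Degrees (1,0,3) ⇒ d ≤ 2.
Solve for f: f(k) = 2*(k**2 - k + 4) (degree 2 ≤ 2).
Certificate R = B(k−1)f/C = 2*(k**2 - k + 4)/(k*(k**2 + k + 8)) gives s_k = -(k**2 - k + 4)*factorial(k + 1)/2**k.
Verify: -k*(k**2 + k + 8)*factorial(k + 1)/(2*2**k) matches t_k.

Yes. s_k = - 2^{- k} \left(k^{2} - k + 4\right) \left(k + 1\right)!.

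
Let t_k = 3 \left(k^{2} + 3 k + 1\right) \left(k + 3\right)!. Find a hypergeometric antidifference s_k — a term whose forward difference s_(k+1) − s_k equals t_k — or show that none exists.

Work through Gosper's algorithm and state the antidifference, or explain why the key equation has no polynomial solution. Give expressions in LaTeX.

Compute t_(k+1)/t_k: get (k + 4)*(3*k + (k + 1)**2 + 4)/(k**2 + 3*k + 1).
Normal form (A,B,C) = (k + 4, 1, k**2 + 3*k + 1).
f must satisfy (k + 4)·f(k+1) − (1)·f(k) = k**2 + 3*k + 1.
Bound: deg f ≤ 1.
Solve for f: f(k) = k - 1 (degree 1 ≤ 1).
Certificate R = B(k−1)f/C = (k - 1)/(k**2 + 3*k + 1) gives s_k = 3*(k - 1)*factorial(k + 3).
Check: Δs_k = 3*(k**2 + 3*k + 1)*factorial(k + 3). ✓

s_k = 3 \left(k - 1\right) \left(k + 3\right)!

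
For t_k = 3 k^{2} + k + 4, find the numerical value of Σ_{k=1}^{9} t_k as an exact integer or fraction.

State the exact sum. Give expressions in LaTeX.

Σ = 936

Step 1: r(k) = (k + 3*(k + 1)**2 + 5)/(3*k**2 + k + 4).
A = 1, B = 1, C = k**2 + k/3 + 4/3.
f must satisfy (1)·f(k+1) − (1)·f(k) = k**2 + k/3 + 4/3.
Bound: deg f ≤ 3.
Match coefficients ⇒ f(k) = k*(k**2 - k + 4)/3.
Certificate R = B(k−1)f/C = k*(k**2 - k + 4)/(3*k**2 + k + 4) gives s_k = k*(k**2 - k + 4).
Check: Δs_k = 3*k**2 + k + 4. ✓
Σ_(k=1)^(9) t_k = s_(10) − s_(1) = 940 − (4) = 936.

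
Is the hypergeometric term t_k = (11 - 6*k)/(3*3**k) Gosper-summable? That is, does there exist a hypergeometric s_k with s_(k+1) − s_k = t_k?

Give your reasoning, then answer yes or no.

Ratio r(k) = (6*k - 5)/(3*(6*k - 11)).
A = 1/3, B = 1, C = k - 11/6.
f must satisfy (1/3)·f(k+1) − (1)·f(k) = k - 11/6.
d = 1 from the (0,0,1) case.
Coefficient equations give f(k) = -(3*k - 4)/2.
R(k) = B(k−1)·f(k)/C(k) = -3*(3*k - 4)/(6*k - 11); s_k = R·t_k = (3*k - 4)/3**k.
s_(k+1) − s_k = (11 - 6*k)/(3*3**k) = t_k.

Yes. s_k = (3*k - 4)/3**k.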